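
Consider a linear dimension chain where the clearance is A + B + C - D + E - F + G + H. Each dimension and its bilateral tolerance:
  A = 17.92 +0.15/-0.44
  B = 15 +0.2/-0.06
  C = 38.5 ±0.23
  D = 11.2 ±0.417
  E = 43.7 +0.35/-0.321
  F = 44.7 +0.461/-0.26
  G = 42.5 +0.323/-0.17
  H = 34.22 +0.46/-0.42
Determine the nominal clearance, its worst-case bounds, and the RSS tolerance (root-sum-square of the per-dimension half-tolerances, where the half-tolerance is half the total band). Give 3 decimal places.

Stack each dimension's contribution:
  +A: nom +17.920 → Σnom=17.920; wc +0.150/-0.440 → slack +0.150/-0.440; half-tol=0.295, Σhalf²=0.087025
  +B: nom +15.000 → Σnom=32.920; wc +0.200/-0.060 → slack +0.350/-0.500; half-tol=0.130, Σhalf²=0.103925
  +C: nom +38.500 → Σnom=71.420; wc +0.230/-0.230 → slack +0.580/-0.730; half-tol=0.230, Σhalf²=0.156825
  -D: nom -11.200 → Σnom=60.220; wc +0.417/-0.417 → slack +0.997/-1.147; half-tol=0.417, Σhalf²=0.330714
  +E: nom +43.700 → Σnom=103.920; wc +0.350/-0.321 → slack +1.347/-1.468; half-tol=0.336, Σhalf²=0.443274
  -F: nom -44.700 → Σnom=59.220; wc +0.260/-0.461 → slack +1.607/-1.929; half-tol=0.361, Σhalf²=0.573234
  +G: nom +42.500 → Σnom=101.720; wc +0.323/-0.170 → slack +1.930/-2.099; half-tol=0.246, Σhalf²=0.633997
  +H: nom +34.220 → Σnom=135.940; wc +0.460/-0.420 → slack +2.390/-2.519; half-tol=0.440, Σhalf²=0.827597
Nominal = 135.940. Worst-case = [135.940 - 2.519, 135.940 + 2.390] = [133.421, 138.330]. RSS = √0.827597 = 0.910.

nominal=135.940 wc=[133.421,138.330] rss=0.910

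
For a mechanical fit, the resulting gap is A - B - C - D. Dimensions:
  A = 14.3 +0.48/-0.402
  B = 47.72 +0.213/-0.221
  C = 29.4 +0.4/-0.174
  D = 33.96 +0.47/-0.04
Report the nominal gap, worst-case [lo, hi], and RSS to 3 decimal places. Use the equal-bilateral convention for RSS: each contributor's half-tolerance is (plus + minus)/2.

Stack each dimension's contribution:
  +A: nom +14.300 → Σnom=14.300; wc +0.480/-0.402 → slack +0.480/-0.402; half-tol=0.441, Σhalf²=0.194481
  -B: nom -47.720 → Σnom=-33.420; wc +0.221/-0.213 → slack +0.701/-0.615; half-tol=0.217, Σhalf²=0.241570
  -C: nom -29.400 → Σnom=-62.820; wc +0.174/-0.400 → slack +0.875/-1.015; half-tol=0.287, Σhalf²=0.323939
  -D: nom -33.960 → Σnom=-96.780; wc +0.040/-0.470 → slack +0.915/-1.485; half-tol=0.255, Σhalf²=0.388964
Nominal = -96.780. Worst-case = [-96.780 - 1.485, -96.780 + 0.915] = [-98.265, -95.865]. RSS = √0.388964 = 0.624.

nominal=-96.780 wc=[-98.265,-95.865] rss=0.624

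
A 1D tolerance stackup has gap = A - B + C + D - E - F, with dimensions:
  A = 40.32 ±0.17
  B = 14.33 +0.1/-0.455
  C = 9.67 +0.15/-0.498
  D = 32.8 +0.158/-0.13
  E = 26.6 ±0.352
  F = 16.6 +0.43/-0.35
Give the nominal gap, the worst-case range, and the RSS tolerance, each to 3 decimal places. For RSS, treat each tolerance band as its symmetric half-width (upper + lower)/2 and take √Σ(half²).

Stack each dimension's contribution:
  +A: nom +40.320 → Σnom=40.320; wc +0.170/-0.170 → slack +0.170/-0.170; half-tol=0.170, Σhalf²=0.028900
  -B: nom -14.330 → Σnom=25.990; wc +0.455/-0.100 → slack +0.625/-0.270; half-tol=0.278, Σhalf²=0.105906
  +C: nom +9.670 → Σnom=35.660; wc +0.150/-0.498 → slack +0.775/-0.768; half-tol=0.324, Σhalf²=0.210882
  +D: nom +32.800 → Σnom=68.460; wc +0.158/-0.130 → slack +0.933/-0.898; half-tol=0.144, Σhalf²=0.231618
  -E: nom -26.600 → Σnom=41.860; wc +0.352/-0.352 → slack +1.285/-1.250; half-tol=0.352, Σhalf²=0.355522
  -F: nom -16.600 → Σnom=25.260; wc +0.350/-0.430 → slack +1.635/-1.680; half-tol=0.390, Σhalf²=0.507622
Nominal = 25.260. Worst-case = [25.260 - 1.680, 25.260 + 1.635] = [23.580, 26.895]. RSS = √0.507622 = 0.712.

nominal=25.260 wc=[23.580,26.895] rss=0.712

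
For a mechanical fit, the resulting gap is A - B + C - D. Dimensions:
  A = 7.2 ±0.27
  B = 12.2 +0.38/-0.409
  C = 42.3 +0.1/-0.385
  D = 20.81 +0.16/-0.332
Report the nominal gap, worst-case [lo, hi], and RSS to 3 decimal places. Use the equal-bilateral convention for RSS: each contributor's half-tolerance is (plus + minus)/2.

nominal=16.490 wc=[15.295,17.601] rss=0.590

Stack each dimension's contribution:
  +A: nom +7.200 → Σnom=7.200; wc +0.270/-0.270 → slack +0.270/-0.270; half-tol=0.270, Σhalf²=0.072900
  -B: nom -12.200 → Σnom=-5.000; wc +0.409/-0.380 → slack +0.679/-0.650; half-tol=0.394, Σhalf²=0.228530
  +C: nom +42.300 → Σnom=37.300; wc +0.100/-0.385 → slack +0.779/-1.035; half-tol=0.242, Σhalf²=0.287336
  -D: nom -20.810 → Σnom=16.490; wc +0.332/-0.160 → slack +1.111/-1.195; half-tol=0.246, Σhalf²=0.347853
Nominal = 16.490. Worst-case = [16.490 - 1.195, 16.490 + 1.111] = [15.295, 17.601]. RSS = √0.347853 = 0.590.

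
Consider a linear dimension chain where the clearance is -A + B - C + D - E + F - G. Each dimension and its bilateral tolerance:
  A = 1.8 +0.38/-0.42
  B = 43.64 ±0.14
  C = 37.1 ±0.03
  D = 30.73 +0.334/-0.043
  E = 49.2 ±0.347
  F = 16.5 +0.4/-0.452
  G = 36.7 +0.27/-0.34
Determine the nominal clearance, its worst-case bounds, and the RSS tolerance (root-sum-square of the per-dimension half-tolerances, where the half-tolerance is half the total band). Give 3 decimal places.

nominal=-33.930 wc=[-35.592,-31.919] rss=0.782

Stack each dimension's contribution:
  -A: nom -1.800 → Σnom=-1.800; wc +0.420/-0.380 → slack +0.420/-0.380; half-tol=0.400, Σhalf²=0.160000
  +B: nom +43.640 → Σnom=41.840; wc +0.140/-0.140 → slack +0.560/-0.520; half-tol=0.140, Σhalf²=0.179600
  -C: nom -37.100 → Σnom=4.740; wc +0.030/-0.030 → slack +0.590/-0.550; half-tol=0.030, Σhalf²=0.180500
  +D: nom +30.730 → Σnom=35.470; wc +0.334/-0.043 → slack +0.924/-0.593; half-tol=0.189, Σhalf²=0.216032
  -E: nom -49.200 → Σnom=-13.730; wc +0.347/-0.347 → slack +1.271/-0.940; half-tol=0.347, Σhalf²=0.336441
  +F: nom +16.500 → Σnom=2.770; wc +0.400/-0.452 → slack +1.671/-1.392; half-tol=0.426, Σhalf²=0.517917
  -G: nom -36.700 → Σnom=-33.930; wc +0.340/-0.270 → slack +2.011/-1.662; half-tol=0.305, Σhalf²=0.610942
Nominal = -33.930. Worst-case = [-33.930 - 1.662, -33.930 + 2.011] = [-35.592, -31.919]. RSS = √0.610942 = 0.782.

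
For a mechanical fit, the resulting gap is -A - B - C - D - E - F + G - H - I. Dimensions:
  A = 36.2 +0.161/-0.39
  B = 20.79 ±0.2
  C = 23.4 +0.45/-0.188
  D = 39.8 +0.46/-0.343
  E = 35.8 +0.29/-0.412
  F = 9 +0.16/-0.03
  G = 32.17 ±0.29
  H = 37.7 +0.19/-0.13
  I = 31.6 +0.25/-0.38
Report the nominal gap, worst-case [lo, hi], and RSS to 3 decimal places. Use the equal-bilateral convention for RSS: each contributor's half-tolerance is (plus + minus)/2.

Stack each dimension's contribution:
  -A: nom -36.200 → Σnom=-36.200; wc +0.390/-0.161 → slack +0.390/-0.161; half-tol=0.276, Σhalf²=0.075900
  -B: nom -20.790 → Σnom=-56.990; wc +0.200/-0.200 → slack +0.590/-0.361; half-tol=0.200, Σhalf²=0.115900
  -C: nom -23.400 → Σnom=-80.390; wc +0.188/-0.450 → slack +0.778/-0.811; half-tol=0.319, Σhalf²=0.217661
  -D: nom -39.800 → Σnom=-120.190; wc +0.343/-0.460 → slack +1.121/-1.271; half-tol=0.402, Σhalf²=0.378864
  -E: nom -35.800 → Σnom=-155.990; wc +0.412/-0.290 → slack +1.533/-1.561; half-tol=0.351, Σhalf²=0.502065
  -F: nom -9.000 → Σnom=-164.990; wc +0.030/-0.160 → slack +1.563/-1.721; half-tol=0.095, Σhalf²=0.511089
  +G: nom +32.170 → Σnom=-132.820; wc +0.290/-0.290 → slack +1.853/-2.011; half-tol=0.290, Σhalf²=0.595189
  -H: nom -37.700 → Σnom=-170.520; wc +0.130/-0.190 → slack +1.983/-2.201; half-tol=0.160, Σhalf²=0.620789
  -I: nom -31.600 → Σnom=-202.120; wc +0.380/-0.250 → slack +2.363/-2.451; half-tol=0.315, Σhalf²=0.720014
Nominal = -202.120. Worst-case = [-202.120 - 2.451, -202.120 + 2.363] = [-204.571, -199.757]. RSS = √0.720014 = 0.849.

nominal=-202.120 wc=[-204.571,-199.757] rss=0.849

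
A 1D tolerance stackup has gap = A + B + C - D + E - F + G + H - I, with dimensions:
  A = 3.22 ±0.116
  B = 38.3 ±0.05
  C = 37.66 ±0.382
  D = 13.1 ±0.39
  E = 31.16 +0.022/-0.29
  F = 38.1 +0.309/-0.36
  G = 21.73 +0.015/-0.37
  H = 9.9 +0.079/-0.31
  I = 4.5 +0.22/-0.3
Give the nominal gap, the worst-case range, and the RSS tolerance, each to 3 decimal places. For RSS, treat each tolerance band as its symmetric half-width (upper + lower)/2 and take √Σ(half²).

Stack each dimension's contribution:
  +A: nom +3.220 → Σnom=3.220; wc +0.116/-0.116 → slack +0.116/-0.116; half-tol=0.116, Σhalf²=0.013456
  +B: nom +38.300 → Σnom=41.520; wc +0.050/-0.050 → slack +0.166/-0.166; half-tol=0.050, Σhalf²=0.015956
  +C: nom +37.660 → Σnom=79.180; wc +0.382/-0.382 → slack +0.548/-0.548; half-tol=0.382, Σhalf²=0.161880
  -D: nom -13.100 → Σnom=66.080; wc +0.390/-0.390 → slack +0.938/-0.938; half-tol=0.390, Σhalf²=0.313980
  +E: nom +31.160 → Σnom=97.240; wc +0.022/-0.290 → slack +0.960/-1.228; half-tol=0.156, Σhalf²=0.338316
  -F: nom -38.100 → Σnom=59.140; wc +0.360/-0.309 → slack +1.320/-1.537; half-tol=0.335, Σhalf²=0.450206
  +G: nom +21.730 → Σnom=80.870; wc +0.015/-0.370 → slack +1.335/-1.907; half-tol=0.193, Σhalf²=0.487263
  +H: nom +9.900 → Σnom=90.770; wc +0.079/-0.310 → slack +1.414/-2.217; half-tol=0.195, Σhalf²=0.525093
  -I: nom -4.500 → Σnom=86.270; wc +0.300/-0.220 → slack +1.714/-2.437; half-tol=0.260, Σhalf²=0.592693
Nominal = 86.270. Worst-case = [86.270 - 2.437, 86.270 + 1.714] = [83.833, 87.984]. RSS = √0.592693 = 0.770.

nominal=86.270 wc=[83.833,87.984] rss=0.770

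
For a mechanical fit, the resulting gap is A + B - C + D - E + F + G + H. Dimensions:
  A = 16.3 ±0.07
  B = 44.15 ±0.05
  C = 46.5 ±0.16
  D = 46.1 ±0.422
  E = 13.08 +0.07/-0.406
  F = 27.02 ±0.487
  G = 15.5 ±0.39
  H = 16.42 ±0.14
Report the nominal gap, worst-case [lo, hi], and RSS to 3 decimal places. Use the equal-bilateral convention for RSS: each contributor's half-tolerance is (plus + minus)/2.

Stack each dimension's contribution:
  +A: nom +16.300 → Σnom=16.300; wc +0.070/-0.070 → slack +0.070/-0.070; half-tol=0.070, Σhalf²=0.004900
  +B: nom +44.150 → Σnom=60.450; wc +0.050/-0.050 → slack +0.120/-0.120; half-tol=0.050, Σhalf²=0.007400
  -C: nom -46.500 → Σnom=13.950; wc +0.160/-0.160 → slack +0.280/-0.280; half-tol=0.160, Σhalf²=0.033000
  +D: nom +46.100 → Σnom=60.050; wc +0.422/-0.422 → slack +0.702/-0.702; half-tol=0.422, Σhalf²=0.211084
  -E: nom -13.080 → Σnom=46.970; wc +0.406/-0.070 → slack +1.108/-0.772; half-tol=0.238, Σhalf²=0.267728
  +F: nom +27.020 → Σnom=73.990; wc +0.487/-0.487 → slack +1.595/-1.259; half-tol=0.487, Σhalf²=0.504897
  +G: nom +15.500 → Σnom=89.490; wc +0.390/-0.390 → slack +1.985/-1.649; half-tol=0.390, Σhalf²=0.656997
  +H: nom +16.420 → Σnom=105.910; wc +0.140/-0.140 → slack +2.125/-1.789; half-tol=0.140, Σhalf²=0.676597
Nominal = 105.910. Worst-case = [105.910 - 1.789, 105.910 + 2.125] = [104.121, 108.035]. RSS = √0.676597 = 0.823.

nominal=105.910 wc=[104.121,108.035] rss=0.823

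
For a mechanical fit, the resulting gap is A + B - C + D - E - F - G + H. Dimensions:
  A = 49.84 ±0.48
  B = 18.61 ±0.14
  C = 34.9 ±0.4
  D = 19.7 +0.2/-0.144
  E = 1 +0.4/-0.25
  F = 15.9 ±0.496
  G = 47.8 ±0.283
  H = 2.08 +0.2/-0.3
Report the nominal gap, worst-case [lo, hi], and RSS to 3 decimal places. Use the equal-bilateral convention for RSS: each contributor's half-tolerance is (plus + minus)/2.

nominal=-9.370 wc=[-12.013,-6.921] rss=0.966

Stack each dimension's contribution:
  +A: nom +49.840 → Σnom=49.840; wc +0.480/-0.480 → slack +0.480/-0.480; half-tol=0.480, Σhalf²=0.230400
  +B: nom +18.610 → Σnom=68.450; wc +0.140/-0.140 → slack +0.620/-0.620; half-tol=0.140, Σhalf²=0.250000
  -C: nom -34.900 → Σnom=33.550; wc +0.400/-0.400 → slack +1.020/-1.020; half-tol=0.400, Σhalf²=0.410000
  +D: nom +19.700 → Σnom=53.250; wc +0.200/-0.144 → slack +1.220/-1.164; half-tol=0.172, Σhalf²=0.439584
  -E: nom -1.000 → Σnom=52.250; wc +0.250/-0.400 → slack +1.470/-1.564; half-tol=0.325, Σhalf²=0.545209
  -F: nom -15.900 → Σnom=36.350; wc +0.496/-0.496 → slack +1.966/-2.060; half-tol=0.496, Σhalf²=0.791225
  -G: nom -47.800 → Σnom=-11.450; wc +0.283/-0.283 → slack +2.249/-2.343; half-tol=0.283, Σhalf²=0.871314
  +H: nom +2.080 → Σnom=-9.370; wc +0.200/-0.300 → slack +2.449/-2.643; half-tol=0.250, Σhalf²=0.933814
Nominal = -9.370. Worst-case = [-9.370 - 2.643, -9.370 + 2.449] = [-12.013, -6.921]. RSS = √0.933814 = 0.966.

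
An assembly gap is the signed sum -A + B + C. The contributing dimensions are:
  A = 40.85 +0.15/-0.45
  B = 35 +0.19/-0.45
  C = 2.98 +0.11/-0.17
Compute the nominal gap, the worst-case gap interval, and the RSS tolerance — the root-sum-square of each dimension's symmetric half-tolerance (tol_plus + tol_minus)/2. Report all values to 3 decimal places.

nominal=-2.870 wc=[-3.640,-2.120] rss=0.460

Stack each dimension's contribution:
  -A: nom -40.850 → Σnom=-40.850; wc +0.450/-0.150 → slack +0.450/-0.150; half-tol=0.300, Σhalf²=0.090000
  +B: nom +35.000 → Σnom=-5.850; wc +0.190/-0.450 → slack +0.640/-0.600; half-tol=0.320, Σhalf²=0.192400
  +C: nom +2.980 → Σnom=-2.870; wc +0.110/-0.170 → slack +0.750/-0.770; half-tol=0.140, Σhalf²=0.212000
Nominal = -2.870. Worst-case = [-2.870 - 0.770, -2.870 + 0.750] = [-3.640, -2.120]. RSS = √0.212000 = 0.460.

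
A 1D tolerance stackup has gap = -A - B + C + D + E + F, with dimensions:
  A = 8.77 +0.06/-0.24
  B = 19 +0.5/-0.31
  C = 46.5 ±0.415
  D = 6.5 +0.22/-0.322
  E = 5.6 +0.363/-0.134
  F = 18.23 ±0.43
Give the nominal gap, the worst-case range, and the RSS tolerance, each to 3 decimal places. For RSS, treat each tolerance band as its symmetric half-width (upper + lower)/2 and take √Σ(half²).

Stack each dimension's contribution:
  -A: nom -8.770 → Σnom=-8.770; wc +0.240/-0.060 → slack +0.240/-0.060; half-tol=0.150, Σhalf²=0.022500
  -B: nom -19.000 → Σnom=-27.770; wc +0.310/-0.500 → slack +0.550/-0.560; half-tol=0.405, Σhalf²=0.186525
  +C: nom +46.500 → Σnom=18.730; wc +0.415/-0.415 → slack +0.965/-0.975; half-tol=0.415, Σhalf²=0.358750
  +D: nom +6.500 → Σnom=25.230; wc +0.220/-0.322 → slack +1.185/-1.297; half-tol=0.271, Σhalf²=0.432191
  +E: nom +5.600 → Σnom=30.830; wc +0.363/-0.134 → slack +1.548/-1.431; half-tol=0.248, Σhalf²=0.493943
  +F: nom +18.230 → Σnom=49.060; wc +0.430/-0.430 → slack +1.978/-1.861; half-tol=0.430, Σhalf²=0.678843
Nominal = 49.060. Worst-case = [49.060 - 1.861, 49.060 + 1.978] = [47.199, 51.038]. RSS = √0.678843 = 0.824.

nominal=49.060 wc=[47.199,51.038] rss=0.824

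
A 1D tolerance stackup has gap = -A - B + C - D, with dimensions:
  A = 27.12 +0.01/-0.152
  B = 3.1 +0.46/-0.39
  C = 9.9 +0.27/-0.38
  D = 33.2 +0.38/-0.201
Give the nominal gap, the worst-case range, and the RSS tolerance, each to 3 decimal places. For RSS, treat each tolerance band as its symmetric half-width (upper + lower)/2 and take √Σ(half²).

nominal=-53.520 wc=[-54.750,-52.507] rss=0.614

Stack each dimension's contribution:
  -A: nom -27.120 → Σnom=-27.120; wc +0.152/-0.010 → slack +0.152/-0.010; half-tol=0.081, Σhalf²=0.006561
  -B: nom -3.100 → Σnom=-30.220; wc +0.390/-0.460 → slack +0.542/-0.470; half-tol=0.425, Σhalf²=0.187186
  +C: nom +9.900 → Σnom=-20.320; wc +0.270/-0.380 → slack +0.812/-0.850; half-tol=0.325, Σhalf²=0.292811
  -D: nom -33.200 → Σnom=-53.520; wc +0.201/-0.380 → slack +1.013/-1.230; half-tol=0.290, Σhalf²=0.377201
Nominal = -53.520. Worst-case = [-53.520 - 1.230, -53.520 + 1.013] = [-54.750, -52.507]. RSS = √0.377201 = 0.614.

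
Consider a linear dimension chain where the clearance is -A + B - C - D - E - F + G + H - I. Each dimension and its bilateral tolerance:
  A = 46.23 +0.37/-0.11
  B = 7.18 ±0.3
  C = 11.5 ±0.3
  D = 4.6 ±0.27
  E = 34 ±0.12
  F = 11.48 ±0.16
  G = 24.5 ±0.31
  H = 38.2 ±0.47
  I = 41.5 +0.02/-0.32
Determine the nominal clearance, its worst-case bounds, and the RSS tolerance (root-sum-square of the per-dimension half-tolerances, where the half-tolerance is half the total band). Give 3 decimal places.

nominal=-79.430 wc=[-81.750,-77.070] rss=0.835

Stack each dimension's contribution:
  -A: nom -46.230 → Σnom=-46.230; wc +0.110/-0.370 → slack +0.110/-0.370; half-tol=0.240, Σhalf²=0.057600
  +B: nom +7.180 → Σnom=-39.050; wc +0.300/-0.300 → slack +0.410/-0.670; half-tol=0.300, Σhalf²=0.147600
  -C: nom -11.500 → Σnom=-50.550; wc +0.300/-0.300 → slack +0.710/-0.970; half-tol=0.300, Σhalf²=0.237600
  -D: nom -4.600 → Σnom=-55.150; wc +0.270/-0.270 → slack +0.980/-1.240; half-tol=0.270, Σhalf²=0.310500
  -E: nom -34.000 → Σnom=-89.150; wc +0.120/-0.120 → slack +1.100/-1.360; half-tol=0.120, Σhalf²=0.324900
  -F: nom -11.480 → Σnom=-100.630; wc +0.160/-0.160 → slack +1.260/-1.520; half-tol=0.160, Σhalf²=0.350500
  +G: nom +24.500 → Σnom=-76.130; wc +0.310/-0.310 → slack +1.570/-1.830; half-tol=0.310, Σhalf²=0.446600
  +H: nom +38.200 → Σnom=-37.930; wc +0.470/-0.470 → slack +2.040/-2.300; half-tol=0.470, Σhalf²=0.667500
  -I: nom -41.500 → Σnom=-79.430; wc +0.320/-0.020 → slack +2.360/-2.320; half-tol=0.170, Σhalf²=0.696400
Nominal = -79.430. Worst-case = [-79.430 - 2.320, -79.430 + 2.360] = [-81.750, -77.070]. RSS = √0.696400 = 0.835.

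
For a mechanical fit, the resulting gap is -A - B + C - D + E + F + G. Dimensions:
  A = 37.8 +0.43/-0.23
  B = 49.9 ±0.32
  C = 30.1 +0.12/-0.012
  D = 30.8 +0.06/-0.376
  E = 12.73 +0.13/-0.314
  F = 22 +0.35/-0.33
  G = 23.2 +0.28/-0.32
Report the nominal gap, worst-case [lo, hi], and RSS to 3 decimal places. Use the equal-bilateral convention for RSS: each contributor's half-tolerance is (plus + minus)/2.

Stack each dimension's contribution:
  -A: nom -37.800 → Σnom=-37.800; wc +0.230/-0.430 → slack +0.230/-0.430; half-tol=0.330, Σhalf²=0.108900
  -B: nom -49.900 → Σnom=-87.700; wc +0.320/-0.320 → slack +0.550/-0.750; half-tol=0.320, Σhalf²=0.211300
  +C: nom +30.100 → Σnom=-57.600; wc +0.120/-0.012 → slack +0.670/-0.762; half-tol=0.066, Σhalf²=0.215656
  -D: nom -30.800 → Σnom=-88.400; wc +0.376/-0.060 → slack +1.046/-0.822; half-tol=0.218, Σhalf²=0.263180
  +E: nom +12.730 → Σnom=-75.670; wc +0.130/-0.314 → slack +1.176/-1.136; half-tol=0.222, Σhalf²=0.312464
  +F: nom +22.000 → Σnom=-53.670; wc +0.350/-0.330 → slack +1.526/-1.466; half-tol=0.340, Σhalf²=0.428064
  +G: nom +23.200 → Σnom=-30.470; wc +0.280/-0.320 → slack +1.806/-1.786; half-tol=0.300, Σhalf²=0.518064
Nominal = -30.470. Worst-case = [-30.470 - 1.786, -30.470 + 1.806] = [-32.256, -28.664]. RSS = √0.518064 = 0.720.

nominal=-30.470 wc=[-32.256,-28.664] rss=0.720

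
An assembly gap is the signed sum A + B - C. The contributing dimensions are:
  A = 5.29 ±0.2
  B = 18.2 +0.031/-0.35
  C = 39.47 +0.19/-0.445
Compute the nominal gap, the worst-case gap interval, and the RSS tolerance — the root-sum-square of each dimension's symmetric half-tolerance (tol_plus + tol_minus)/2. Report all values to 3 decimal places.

Stack each dimension's contribution:
  +A: nom +5.290 → Σnom=5.290; wc +0.200/-0.200 → slack +0.200/-0.200; half-tol=0.200, Σhalf²=0.040000
  +B: nom +18.200 → Σnom=23.490; wc +0.031/-0.350 → slack +0.231/-0.550; half-tol=0.191, Σhalf²=0.076290
  -C: nom -39.470 → Σnom=-15.980; wc +0.445/-0.190 → slack +0.676/-0.740; half-tol=0.318, Σhalf²=0.177096
Nominal = -15.980. Worst-case = [-15.980 - 0.740, -15.980 + 0.676] = [-16.720, -15.304]. RSS = √0.177096 = 0.421.

nominal=-15.980 wc=[-16.720,-15.304] rss=0.421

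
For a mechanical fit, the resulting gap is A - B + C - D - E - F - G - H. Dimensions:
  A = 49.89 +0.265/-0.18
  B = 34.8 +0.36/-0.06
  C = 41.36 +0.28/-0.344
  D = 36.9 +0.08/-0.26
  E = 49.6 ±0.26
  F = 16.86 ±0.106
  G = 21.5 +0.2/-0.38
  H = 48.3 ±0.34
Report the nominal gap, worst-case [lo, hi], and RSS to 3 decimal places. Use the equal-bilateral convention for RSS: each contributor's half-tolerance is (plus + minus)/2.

nominal=-116.710 wc=[-118.580,-114.759] rss=0.706

Stack each dimension's contribution:
  +A: nom +49.890 → Σnom=49.890; wc +0.265/-0.180 → slack +0.265/-0.180; half-tol=0.223, Σhalf²=0.049506
  -B: nom -34.800 → Σnom=15.090; wc +0.060/-0.360 → slack +0.325/-0.540; half-tol=0.210, Σhalf²=0.093606
  +C: nom +41.360 → Σnom=56.450; wc +0.280/-0.344 → slack +0.605/-0.884; half-tol=0.312, Σhalf²=0.190950
  -D: nom -36.900 → Σnom=19.550; wc +0.260/-0.080 → slack +0.865/-0.964; half-tol=0.170, Σhalf²=0.219850
  -E: nom -49.600 → Σnom=-30.050; wc +0.260/-0.260 → slack +1.125/-1.224; half-tol=0.260, Σhalf²=0.287450
  -F: nom -16.860 → Σnom=-46.910; wc +0.106/-0.106 → slack +1.231/-1.330; half-tol=0.106, Σhalf²=0.298686
  -G: nom -21.500 → Σnom=-68.410; wc +0.380/-0.200 → slack +1.611/-1.530; half-tol=0.290, Σhalf²=0.382786
  -H: nom -48.300 → Σnom=-116.710; wc +0.340/-0.340 → slack +1.951/-1.870; half-tol=0.340, Σhalf²=0.498386
Nominal = -116.710. Worst-case = [-116.710 - 1.870, -116.710 + 1.951] = [-118.580, -114.759]. RSS = √0.498386 = 0.706.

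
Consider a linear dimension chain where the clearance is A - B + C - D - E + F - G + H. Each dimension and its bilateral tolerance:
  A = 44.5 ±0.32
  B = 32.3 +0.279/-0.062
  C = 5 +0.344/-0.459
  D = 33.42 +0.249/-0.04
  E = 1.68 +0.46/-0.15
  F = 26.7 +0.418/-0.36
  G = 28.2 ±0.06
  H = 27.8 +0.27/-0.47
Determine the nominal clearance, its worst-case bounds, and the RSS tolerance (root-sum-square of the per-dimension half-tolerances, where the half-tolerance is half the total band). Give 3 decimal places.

nominal=8.400 wc=[5.743,10.064] rss=0.836

Stack each dimension's contribution:
  +A: nom +44.500 → Σnom=44.500; wc +0.320/-0.320 → slack +0.320/-0.320; half-tol=0.320, Σhalf²=0.102400
  -B: nom -32.300 → Σnom=12.200; wc +0.062/-0.279 → slack +0.382/-0.599; half-tol=0.171, Σhalf²=0.131470
  +C: nom +5.000 → Σnom=17.200; wc +0.344/-0.459 → slack +0.726/-1.058; half-tol=0.401, Σhalf²=0.292673
  -D: nom -33.420 → Σnom=-16.220; wc +0.040/-0.249 → slack +0.766/-1.307; half-tol=0.144, Σhalf²=0.313553
  -E: nom -1.680 → Σnom=-17.900; wc +0.150/-0.460 → slack +0.916/-1.767; half-tol=0.305, Σhalf²=0.406578
  +F: nom +26.700 → Σnom=8.800; wc +0.418/-0.360 → slack +1.334/-2.127; half-tol=0.389, Σhalf²=0.557899
  -G: nom -28.200 → Σnom=-19.400; wc +0.060/-0.060 → slack +1.394/-2.187; half-tol=0.060, Σhalf²=0.561499
  +H: nom +27.800 → Σnom=8.400; wc +0.270/-0.470 → slack +1.664/-2.657; half-tol=0.370, Σhalf²=0.698399
Nominal = 8.400. Worst-case = [8.400 - 2.657, 8.400 + 1.664] = [5.743, 10.064]. RSS = √0.698399 = 0.836.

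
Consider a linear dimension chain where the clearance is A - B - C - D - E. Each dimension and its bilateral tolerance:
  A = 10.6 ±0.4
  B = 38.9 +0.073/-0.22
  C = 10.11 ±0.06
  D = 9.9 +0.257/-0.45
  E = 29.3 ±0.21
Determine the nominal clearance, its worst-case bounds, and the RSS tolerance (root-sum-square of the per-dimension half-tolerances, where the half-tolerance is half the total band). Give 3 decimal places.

Stack each dimension's contribution:
  +A: nom +10.600 → Σnom=10.600; wc +0.400/-0.400 → slack +0.400/-0.400; half-tol=0.400, Σhalf²=0.160000
  -B: nom -38.900 → Σnom=-28.300; wc +0.220/-0.073 → slack +0.620/-0.473; half-tol=0.146, Σhalf²=0.181462
  -C: nom -10.110 → Σnom=-38.410; wc +0.060/-0.060 → slack +0.680/-0.533; half-tol=0.060, Σhalf²=0.185062
  -D: nom -9.900 → Σnom=-48.310; wc +0.450/-0.257 → slack +1.130/-0.790; half-tol=0.354, Σhalf²=0.310025
  -E: nom -29.300 → Σnom=-77.610; wc +0.210/-0.210 → slack +1.340/-1.000; half-tol=0.210, Σhalf²=0.354125
Nominal = -77.610. Worst-case = [-77.610 - 1.000, -77.610 + 1.340] = [-78.610, -76.270]. RSS = √0.354125 = 0.595.

nominal=-77.610 wc=[-78.610,-76.270] rss=0.595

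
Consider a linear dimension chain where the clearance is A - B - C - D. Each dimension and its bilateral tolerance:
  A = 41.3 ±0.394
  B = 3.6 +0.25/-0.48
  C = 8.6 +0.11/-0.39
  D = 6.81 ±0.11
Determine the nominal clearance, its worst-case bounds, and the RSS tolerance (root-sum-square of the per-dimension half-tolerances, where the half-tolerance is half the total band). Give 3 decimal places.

Stack each dimension's contribution:
  +A: nom +41.300 → Σnom=41.300; wc +0.394/-0.394 → slack +0.394/-0.394; half-tol=0.394, Σhalf²=0.155236
  -B: nom -3.600 → Σnom=37.700; wc +0.480/-0.250 → slack +0.874/-0.644; half-tol=0.365, Σhalf²=0.288461
  -C: nom -8.600 → Σnom=29.100; wc +0.390/-0.110 → slack +1.264/-0.754; half-tol=0.250, Σhalf²=0.350961
  -D: nom -6.810 → Σnom=22.290; wc +0.110/-0.110 → slack +1.374/-0.864; half-tol=0.110, Σhalf²=0.363061
Nominal = 22.290. Worst-case = [22.290 - 0.864, 22.290 + 1.374] = [21.426, 23.664]. RSS = √0.363061 = 0.603.

nominal=22.290 wc=[21.426,23.664] rss=0.603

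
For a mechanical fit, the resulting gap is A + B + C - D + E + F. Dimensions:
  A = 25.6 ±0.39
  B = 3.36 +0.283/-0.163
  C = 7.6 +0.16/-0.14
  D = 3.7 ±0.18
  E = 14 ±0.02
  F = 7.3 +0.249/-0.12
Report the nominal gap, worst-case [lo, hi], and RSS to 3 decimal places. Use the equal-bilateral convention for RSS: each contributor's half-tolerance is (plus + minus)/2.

nominal=54.160 wc=[53.147,55.442] rss=0.540

Stack each dimension's contribution:
  +A: nom +25.600 → Σnom=25.600; wc +0.390/-0.390 → slack +0.390/-0.390; half-tol=0.390, Σhalf²=0.152100
  +B: nom +3.360 → Σnom=28.960; wc +0.283/-0.163 → slack +0.673/-0.553; half-tol=0.223, Σhalf²=0.201829
  +C: nom +7.600 → Σnom=36.560; wc +0.160/-0.140 → slack +0.833/-0.693; half-tol=0.150, Σhalf²=0.224329
  -D: nom -3.700 → Σnom=32.860; wc +0.180/-0.180 → slack +1.013/-0.873; half-tol=0.180, Σhalf²=0.256729
  +E: nom +14.000 → Σnom=46.860; wc +0.020/-0.020 → slack +1.033/-0.893; half-tol=0.020, Σhalf²=0.257129
  +F: nom +7.300 → Σnom=54.160; wc +0.249/-0.120 → slack +1.282/-1.013; half-tol=0.184, Σhalf²=0.291169
Nominal = 54.160. Worst-case = [54.160 - 1.013, 54.160 + 1.282] = [53.147, 55.442]. RSS = √0.291169 = 0.540.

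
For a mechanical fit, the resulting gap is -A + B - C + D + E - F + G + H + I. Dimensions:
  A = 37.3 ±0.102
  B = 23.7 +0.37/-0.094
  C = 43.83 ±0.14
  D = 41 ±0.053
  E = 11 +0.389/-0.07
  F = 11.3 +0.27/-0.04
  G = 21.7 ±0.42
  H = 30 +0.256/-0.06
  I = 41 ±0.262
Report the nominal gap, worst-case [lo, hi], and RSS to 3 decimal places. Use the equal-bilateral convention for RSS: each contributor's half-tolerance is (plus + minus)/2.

nominal=75.970 wc=[74.499,78.002] rss=0.658

Stack each dimension's contribution:
  -A: nom -37.300 → Σnom=-37.300; wc +0.102/-0.102 → slack +0.102/-0.102; half-tol=0.102, Σhalf²=0.010404
  +B: nom +23.700 → Σnom=-13.600; wc +0.370/-0.094 → slack +0.472/-0.196; half-tol=0.232, Σhalf²=0.064228
  -C: nom -43.830 → Σnom=-57.430; wc +0.140/-0.140 → slack +0.612/-0.336; half-tol=0.140, Σhalf²=0.083828
  +D: nom +41.000 → Σnom=-16.430; wc +0.053/-0.053 → slack +0.665/-0.389; half-tol=0.053, Σhalf²=0.086637
  +E: nom +11.000 → Σnom=-5.430; wc +0.389/-0.070 → slack +1.054/-0.459; half-tol=0.230, Σhalf²=0.139307
  -F: nom -11.300 → Σnom=-16.730; wc +0.040/-0.270 → slack +1.094/-0.729; half-tol=0.155, Σhalf²=0.163332
  +G: nom +21.700 → Σnom=4.970; wc +0.420/-0.420 → slack +1.514/-1.149; half-tol=0.420, Σhalf²=0.339732
  +H: nom +30.000 → Σnom=34.970; wc +0.256/-0.060 → slack +1.770/-1.209; half-tol=0.158, Σhalf²=0.364696
  +I: nom +41.000 → Σnom=75.970; wc +0.262/-0.262 → slack +2.032/-1.471; half-tol=0.262, Σhalf²=0.433340
Nominal = 75.970. Worst-case = [75.970 - 1.471, 75.970 + 2.032] = [74.499, 78.002]. RSS = √0.433340 = 0.658.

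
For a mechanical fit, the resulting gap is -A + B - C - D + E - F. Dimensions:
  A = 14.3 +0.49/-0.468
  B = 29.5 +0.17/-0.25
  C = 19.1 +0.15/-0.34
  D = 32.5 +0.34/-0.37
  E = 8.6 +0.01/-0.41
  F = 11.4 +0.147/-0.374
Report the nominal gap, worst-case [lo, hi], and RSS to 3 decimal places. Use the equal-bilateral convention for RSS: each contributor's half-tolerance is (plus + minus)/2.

nominal=-39.200 wc=[-40.987,-37.468] rss=0.756

Stack each dimension's contribution:
  -A: nom -14.300 → Σnom=-14.300; wc +0.468/-0.490 → slack +0.468/-0.490; half-tol=0.479, Σhalf²=0.229441
  +B: nom +29.500 → Σnom=15.200; wc +0.170/-0.250 → slack +0.638/-0.740; half-tol=0.210, Σhalf²=0.273541
  -C: nom -19.100 → Σnom=-3.900; wc +0.340/-0.150 → slack +0.978/-0.890; half-tol=0.245, Σhalf²=0.333566
  -D: nom -32.500 → Σnom=-36.400; wc +0.370/-0.340 → slack +1.348/-1.230; half-tol=0.355, Σhalf²=0.459591
  +E: nom +8.600 → Σnom=-27.800; wc +0.010/-0.410 → slack +1.358/-1.640; half-tol=0.210, Σhalf²=0.503691
  -F: nom -11.400 → Σnom=-39.200; wc +0.374/-0.147 → slack +1.732/-1.787; half-tol=0.261, Σhalf²=0.571551
Nominal = -39.200. Worst-case = [-39.200 - 1.787, -39.200 + 1.732] = [-40.987, -37.468]. RSS = √0.571551 = 0.756.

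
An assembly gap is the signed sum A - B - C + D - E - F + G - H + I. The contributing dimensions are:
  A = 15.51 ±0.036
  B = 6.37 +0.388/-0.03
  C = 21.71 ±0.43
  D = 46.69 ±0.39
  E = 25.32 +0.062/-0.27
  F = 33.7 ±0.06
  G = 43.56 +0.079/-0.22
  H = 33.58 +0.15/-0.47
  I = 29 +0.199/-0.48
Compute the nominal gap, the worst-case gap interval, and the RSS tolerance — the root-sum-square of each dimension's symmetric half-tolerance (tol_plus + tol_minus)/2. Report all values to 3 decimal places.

Stack each dimension's contribution:
  +A: nom +15.510 → Σnom=15.510; wc +0.036/-0.036 → slack +0.036/-0.036; half-tol=0.036, Σhalf²=0.001296
  -B: nom -6.370 → Σnom=9.140; wc +0.030/-0.388 → slack +0.066/-0.424; half-tol=0.209, Σhalf²=0.044977
  -C: nom -21.710 → Σnom=-12.570; wc +0.430/-0.430 → slack +0.496/-0.854; half-tol=0.430, Σhalf²=0.229877
  +D: nom +46.690 → Σnom=34.120; wc +0.390/-0.390 → slack +0.886/-1.244; half-tol=0.390, Σhalf²=0.381977
  -E: nom -25.320 → Σnom=8.800; wc +0.270/-0.062 → slack +1.156/-1.306; half-tol=0.166, Σhalf²=0.409533
  -F: nom -33.700 → Σnom=-24.900; wc +0.060/-0.060 → slack +1.216/-1.366; half-tol=0.060, Σhalf²=0.413133
  +G: nom +43.560 → Σnom=18.660; wc +0.079/-0.220 → slack +1.295/-1.586; half-tol=0.149, Σhalf²=0.435483
  -H: nom -33.580 → Σnom=-14.920; wc +0.470/-0.150 → slack +1.765/-1.736; half-tol=0.310, Σhalf²=0.531583
  +I: nom +29.000 → Σnom=14.080; wc +0.199/-0.480 → slack +1.964/-2.216; half-tol=0.340, Σhalf²=0.646844
Nominal = 14.080. Worst-case = [14.080 - 2.216, 14.080 + 1.964] = [11.864, 16.044]. RSS = √0.646844 = 0.804.

nominal=14.080 wc=[11.864,16.044] rss=0.804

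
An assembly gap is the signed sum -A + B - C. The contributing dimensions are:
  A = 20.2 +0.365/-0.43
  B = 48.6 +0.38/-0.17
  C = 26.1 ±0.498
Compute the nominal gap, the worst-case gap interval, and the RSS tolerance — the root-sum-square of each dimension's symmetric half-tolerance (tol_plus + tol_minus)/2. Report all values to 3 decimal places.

Stack each dimension's contribution:
  -A: nom -20.200 → Σnom=-20.200; wc +0.430/-0.365 → slack +0.430/-0.365; half-tol=0.397, Σhalf²=0.158006
  +B: nom +48.600 → Σnom=28.400; wc +0.380/-0.170 → slack +0.810/-0.535; half-tol=0.275, Σhalf²=0.233631
  -C: nom -26.100 → Σnom=2.300; wc +0.498/-0.498 → slack +1.308/-1.033; half-tol=0.498, Σhalf²=0.481635
Nominal = 2.300. Worst-case = [2.300 - 1.033, 2.300 + 1.308] = [1.267, 3.608]. RSS = √0.481635 = 0.694.

nominal=2.300 wc=[1.267,3.608] rss=0.694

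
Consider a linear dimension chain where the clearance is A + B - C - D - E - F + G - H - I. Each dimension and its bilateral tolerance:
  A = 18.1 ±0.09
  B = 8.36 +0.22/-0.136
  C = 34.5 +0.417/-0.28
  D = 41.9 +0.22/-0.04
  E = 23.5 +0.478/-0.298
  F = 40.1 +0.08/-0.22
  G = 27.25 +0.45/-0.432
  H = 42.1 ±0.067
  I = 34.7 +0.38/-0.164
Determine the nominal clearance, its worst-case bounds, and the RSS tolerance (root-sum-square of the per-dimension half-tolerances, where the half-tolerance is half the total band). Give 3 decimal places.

nominal=-163.090 wc=[-165.390,-161.261] rss=0.790

Stack each dimension's contribution:
  +A: nom +18.100 → Σnom=18.100; wc +0.090/-0.090 → slack +0.090/-0.090; half-tol=0.090, Σhalf²=0.008100
  +B: nom +8.360 → Σnom=26.460; wc +0.220/-0.136 → slack +0.310/-0.226; half-tol=0.178, Σhalf²=0.039784
  -C: nom -34.500 → Σnom=-8.040; wc +0.280/-0.417 → slack +0.590/-0.643; half-tol=0.349, Σhalf²=0.161236
  -D: nom -41.900 → Σnom=-49.940; wc +0.040/-0.220 → slack +0.630/-0.863; half-tol=0.130, Σhalf²=0.178136
  -E: nom -23.500 → Σnom=-73.440; wc +0.298/-0.478 → slack +0.928/-1.341; half-tol=0.388, Σhalf²=0.328680
  -F: nom -40.100 → Σnom=-113.540; wc +0.220/-0.080 → slack +1.148/-1.421; half-tol=0.150, Σhalf²=0.351180
  +G: nom +27.250 → Σnom=-86.290; wc +0.450/-0.432 → slack +1.598/-1.853; half-tol=0.441, Σhalf²=0.545661
  -H: nom -42.100 → Σnom=-128.390; wc +0.067/-0.067 → slack +1.665/-1.920; half-tol=0.067, Σhalf²=0.550150
  -I: nom -34.700 → Σnom=-163.090; wc +0.164/-0.380 → slack +1.829/-2.300; half-tol=0.272, Σhalf²=0.624134
Nominal = -163.090. Worst-case = [-163.090 - 2.300, -163.090 + 1.829] = [-165.390, -161.261]. RSS = √0.624134 = 0.790.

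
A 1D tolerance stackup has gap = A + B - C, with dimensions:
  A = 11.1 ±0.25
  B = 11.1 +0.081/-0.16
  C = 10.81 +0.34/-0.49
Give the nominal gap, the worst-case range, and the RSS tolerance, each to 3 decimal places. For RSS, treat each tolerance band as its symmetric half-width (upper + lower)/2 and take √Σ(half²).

nominal=11.390 wc=[10.640,12.211] rss=0.499

Stack each dimension's contribution:
  +A: nom +11.100 → Σnom=11.100; wc +0.250/-0.250 → slack +0.250/-0.250; half-tol=0.250, Σhalf²=0.062500
  +B: nom +11.100 → Σnom=22.200; wc +0.081/-0.160 → slack +0.331/-0.410; half-tol=0.120, Σhalf²=0.077020
  -C: nom -10.810 → Σnom=11.390; wc +0.490/-0.340 → slack +0.821/-0.750; half-tol=0.415, Σhalf²=0.249245
Nominal = 11.390. Worst-case = [11.390 - 0.750, 11.390 + 0.821] = [10.640, 12.211]. RSS = √0.249245 = 0.499.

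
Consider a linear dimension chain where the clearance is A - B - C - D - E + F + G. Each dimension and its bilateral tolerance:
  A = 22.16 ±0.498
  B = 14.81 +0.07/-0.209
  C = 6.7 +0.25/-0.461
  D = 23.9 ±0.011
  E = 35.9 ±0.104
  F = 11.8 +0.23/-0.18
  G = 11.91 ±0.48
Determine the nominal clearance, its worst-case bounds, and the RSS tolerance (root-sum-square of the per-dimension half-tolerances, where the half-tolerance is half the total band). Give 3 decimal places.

nominal=-35.440 wc=[-37.033,-33.447] rss=0.823

Stack each dimension's contribution:
  +A: nom +22.160 → Σnom=22.160; wc +0.498/-0.498 → slack +0.498/-0.498; half-tol=0.498, Σhalf²=0.248004
  -B: nom -14.810 → Σnom=7.350; wc +0.209/-0.070 → slack +0.707/-0.568; half-tol=0.140, Σhalf²=0.267464
  -C: nom -6.700 → Σnom=0.650; wc +0.461/-0.250 → slack +1.168/-0.818; half-tol=0.356, Σhalf²=0.393845
  -D: nom -23.900 → Σnom=-23.250; wc +0.011/-0.011 → slack +1.179/-0.829; half-tol=0.011, Σhalf²=0.393966
  -E: nom -35.900 → Σnom=-59.150; wc +0.104/-0.104 → slack +1.283/-0.933; half-tol=0.104, Σhalf²=0.404782
  +F: nom +11.800 → Σnom=-47.350; wc +0.230/-0.180 → slack +1.513/-1.113; half-tol=0.205, Σhalf²=0.446806
  +G: nom +11.910 → Σnom=-35.440; wc +0.480/-0.480 → slack +1.993/-1.593; half-tol=0.480, Σhalf²=0.677207
Nominal = -35.440. Worst-case = [-35.440 - 1.593, -35.440 + 1.993] = [-37.033, -33.447]. RSS = √0.677207 = 0.823.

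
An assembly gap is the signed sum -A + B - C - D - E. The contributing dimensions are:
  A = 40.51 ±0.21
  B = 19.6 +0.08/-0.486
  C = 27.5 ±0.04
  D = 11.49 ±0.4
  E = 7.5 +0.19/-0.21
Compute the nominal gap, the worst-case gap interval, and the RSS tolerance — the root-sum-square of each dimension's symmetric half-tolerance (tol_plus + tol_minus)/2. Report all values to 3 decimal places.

Stack each dimension's contribution:
  -A: nom -40.510 → Σnom=-40.510; wc +0.210/-0.210 → slack +0.210/-0.210; half-tol=0.210, Σhalf²=0.044100
  +B: nom +19.600 → Σnom=-20.910; wc +0.080/-0.486 → slack +0.290/-0.696; half-tol=0.283, Σhalf²=0.124189
  -C: nom -27.500 → Σnom=-48.410; wc +0.040/-0.040 → slack +0.330/-0.736; half-tol=0.040, Σhalf²=0.125789
  -D: nom -11.490 → Σnom=-59.900; wc +0.400/-0.400 → slack +0.730/-1.136; half-tol=0.400, Σhalf²=0.285789
  -E: nom -7.500 → Σnom=-67.400; wc +0.210/-0.190 → slack +0.940/-1.326; half-tol=0.200, Σhalf²=0.325789
Nominal = -67.400. Worst-case = [-67.400 - 1.326, -67.400 + 0.940] = [-68.726, -66.460]. RSS = √0.325789 = 0.571.

nominal=-67.400 wc=[-68.726,-66.460] rss=0.571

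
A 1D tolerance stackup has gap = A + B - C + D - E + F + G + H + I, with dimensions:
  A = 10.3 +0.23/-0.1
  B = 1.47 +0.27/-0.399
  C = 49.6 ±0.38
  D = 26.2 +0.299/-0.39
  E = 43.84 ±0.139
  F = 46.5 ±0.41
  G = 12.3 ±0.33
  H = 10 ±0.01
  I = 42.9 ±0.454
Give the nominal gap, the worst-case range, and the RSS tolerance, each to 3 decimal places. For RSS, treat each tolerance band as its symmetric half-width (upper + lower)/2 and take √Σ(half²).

Stack each dimension's contribution:
  +A: nom +10.300 → Σnom=10.300; wc +0.230/-0.100 → slack +0.230/-0.100; half-tol=0.165, Σhalf²=0.027225
  +B: nom +1.470 → Σnom=11.770; wc +0.270/-0.399 → slack +0.500/-0.499; half-tol=0.335, Σhalf²=0.139115
  -C: nom -49.600 → Σnom=-37.830; wc +0.380/-0.380 → slack +0.880/-0.879; half-tol=0.380, Σhalf²=0.283515
  +D: nom +26.200 → Σnom=-11.630; wc +0.299/-0.390 → slack +1.179/-1.269; half-tol=0.345, Σhalf²=0.402196
  -E: nom -43.840 → Σnom=-55.470; wc +0.139/-0.139 → slack +1.318/-1.408; half-tol=0.139, Σhalf²=0.421517
  +F: nom +46.500 → Σnom=-8.970; wc +0.410/-0.410 → slack +1.728/-1.818; half-tol=0.410, Σhalf²=0.589616
  +G: nom +12.300 → Σnom=3.330; wc +0.330/-0.330 → slack +2.058/-2.148; half-tol=0.330, Σhalf²=0.698516
  +H: nom +10.000 → Σnom=13.330; wc +0.010/-0.010 → slack +2.068/-2.158; half-tol=0.010, Σhalf²=0.698616
  +I: nom +42.900 → Σnom=56.230; wc +0.454/-0.454 → slack +2.522/-2.612; half-tol=0.454, Σhalf²=0.904732
Nominal = 56.230. Worst-case = [56.230 - 2.612, 56.230 + 2.522] = [53.618, 58.752]. RSS = √0.904732 = 0.951.

nominal=56.230 wc=[53.618,58.752] rss=0.951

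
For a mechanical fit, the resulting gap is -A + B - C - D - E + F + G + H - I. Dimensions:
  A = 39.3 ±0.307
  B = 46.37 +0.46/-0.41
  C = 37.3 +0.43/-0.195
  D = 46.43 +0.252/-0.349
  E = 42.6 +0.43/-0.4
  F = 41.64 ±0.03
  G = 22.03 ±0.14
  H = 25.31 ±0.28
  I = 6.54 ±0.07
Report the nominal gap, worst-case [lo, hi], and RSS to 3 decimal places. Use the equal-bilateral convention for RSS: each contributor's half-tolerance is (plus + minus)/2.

Stack each dimension's contribution:
  -A: nom -39.300 → Σnom=-39.300; wc +0.307/-0.307 → slack +0.307/-0.307; half-tol=0.307, Σhalf²=0.094249
  +B: nom +46.370 → Σnom=7.070; wc +0.460/-0.410 → slack +0.767/-0.717; half-tol=0.435, Σhalf²=0.283474
  -C: nom -37.300 → Σnom=-30.230; wc +0.195/-0.430 → slack +0.962/-1.147; half-tol=0.312, Σhalf²=0.381130
  -D: nom -46.430 → Σnom=-76.660; wc +0.349/-0.252 → slack +1.311/-1.399; half-tol=0.300, Σhalf²=0.471430
  -E: nom -42.600 → Σnom=-119.260; wc +0.400/-0.430 → slack +1.711/-1.829; half-tol=0.415, Σhalf²=0.643655
  +F: nom +41.640 → Σnom=-77.620; wc +0.030/-0.030 → slack +1.741/-1.859; half-tol=0.030, Σhalf²=0.644555
  +G: nom +22.030 → Σnom=-55.590; wc +0.140/-0.140 → slack +1.881/-1.999; half-tol=0.140, Σhalf²=0.664155
  +H: nom +25.310 → Σnom=-30.280; wc +0.280/-0.280 → slack +2.161/-2.279; half-tol=0.280, Σhalf²=0.742555
  -I: nom -6.540 → Σnom=-36.820; wc +0.070/-0.070 → slack +2.231/-2.349; half-tol=0.070, Σhalf²=0.747455
Nominal = -36.820. Worst-case = [-36.820 - 2.349, -36.820 + 2.231] = [-39.169, -34.589]. RSS = √0.747455 = 0.865.

nominal=-36.820 wc=[-39.169,-34.589] rss=0.865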